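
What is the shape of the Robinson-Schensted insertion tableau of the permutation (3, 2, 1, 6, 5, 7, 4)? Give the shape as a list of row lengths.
Row-insert each entry into an empty tableau.

After inserting 3: P = [[3]].
After inserting 2: P = [[2], [3]].
After inserting 1: P = [[1], [2], [3]].
After inserting 6: P = [[1, 6], [2], [3]].
After inserting 5: P = [[1, 5], [2, 6], [3]].
After inserting 7: P = [[1, 5, 7], [2, 6], [3]].
After inserting 4: P = [[1, 4, 7], [2, 5], [3, 6]].

The final insertion tableau P = [[1, 4, 7], [2, 5], [3, 6]] has shape [3, 2, 2].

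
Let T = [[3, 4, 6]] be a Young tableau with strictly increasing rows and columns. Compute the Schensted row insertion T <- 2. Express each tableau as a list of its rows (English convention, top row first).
In row 1, 2 replaces 3 (the leftmost entry greater than 2); 3 is bumped to row 2. 3 starts a new row 2. The new tableau is [[2, 4, 6], [3]].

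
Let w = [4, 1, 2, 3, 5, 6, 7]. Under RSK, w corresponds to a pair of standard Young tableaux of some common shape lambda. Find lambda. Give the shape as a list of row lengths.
RSK row insertion gives P = [[1, 2, 3, 5, 6, 7], [4]], which has shape [6, 1].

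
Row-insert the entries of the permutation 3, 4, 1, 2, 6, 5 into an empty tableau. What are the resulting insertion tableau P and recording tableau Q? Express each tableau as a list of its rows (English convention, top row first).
Insert each entry of the permutation into P by Schensted row insertion, recording in Q the position of each new cell.

Insert 3: appended to row 1. P = [[3]].
Insert 4: appended to row 1. P = [[3, 4]].
Insert 1: 1 bumps 3 from row 1; 3 starts row 2. P = [[1, 4], [3]].
Insert 2: 2 bumps 4 from row 1; 4 appends to row 2. P = [[1, 2], [3, 4]].
Insert 6: appended to row 1. P = [[1, 2, 6], [3, 4]].
Insert 5: 5 bumps 6 from row 1; 6 appends to row 2. P = [[1, 2, 5], [3, 4, 6]].

So P = [[1, 2, 5], [3, 4, 6]], Q = [[1, 2, 5], [3, 4, 6]].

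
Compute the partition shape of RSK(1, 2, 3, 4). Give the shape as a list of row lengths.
[4]

Row-insert each entry into an empty tableau.

After inserting 1: P = [[1]].
After inserting 2: P = [[1, 2]].
After inserting 3: P = [[1, 2, 3]].
After inserting 4: P = [[1, 2, 3, 4]].

The final insertion tableau P = [[1, 2, 3, 4]] has shape [4].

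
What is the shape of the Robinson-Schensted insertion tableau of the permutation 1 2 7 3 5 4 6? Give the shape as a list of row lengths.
[5, 1, 1]

Row-insert each entry into an empty tableau.

After inserting 1: P = [[1]].
After inserting 2: P = [[1, 2]].
After inserting 7: P = [[1, 2, 7]].
After inserting 3: P = [[1, 2, 3], [7]].
After inserting 5: P = [[1, 2, 3, 5], [7]].
After inserting 4: P = [[1, 2, 3, 4], [5], [7]].
After inserting 6: P = [[1, 2, 3, 4, 6], [5], [7]].

The final insertion tableau P = [[1, 2, 3, 4, 6], [5], [7]] has shape [5, 1, 1].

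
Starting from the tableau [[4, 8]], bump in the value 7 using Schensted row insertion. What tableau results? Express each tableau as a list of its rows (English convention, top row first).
[[4, 7], [8]]

In row 1, 7 replaces 8 (the leftmost entry greater than 7); 8 is bumped to row 2. 8 starts a new row 2. The new tableau is [[4, 7], [8]].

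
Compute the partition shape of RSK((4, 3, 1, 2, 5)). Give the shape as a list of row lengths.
[3, 1, 1]

Row-insert each entry into an empty tableau.

After inserting 4: P = [[4]].
After inserting 3: P = [[3], [4]].
After inserting 1: P = [[1], [3], [4]].
After inserting 2: P = [[1, 2], [3], [4]].
After inserting 5: P = [[1, 2, 5], [3], [4]].

The final insertion tableau P = [[1, 2, 5], [3], [4]] has shape [3, 1, 1].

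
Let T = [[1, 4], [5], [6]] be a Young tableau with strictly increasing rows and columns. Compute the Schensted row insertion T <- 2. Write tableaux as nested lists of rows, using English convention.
In row 1, 2 replaces 4 (the leftmost entry greater than 2); 4 is bumped to row 2. In row 2, 4 replaces 5 (the leftmost entry greater than 4); 5 is bumped to row 3. In row 3, 5 replaces 6 (the leftmost entry greater than 5); 6 is bumped to row 4. 6 starts a new row 4. The new tableau is [[1, 2], [4], [5], [6]].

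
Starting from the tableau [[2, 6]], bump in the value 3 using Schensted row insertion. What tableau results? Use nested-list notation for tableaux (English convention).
In row 1, 3 replaces 6 (the leftmost entry greater than 3); 6 is bumped to row 2. 6 starts a new row 2. The new tableau is [[2, 3], [6]].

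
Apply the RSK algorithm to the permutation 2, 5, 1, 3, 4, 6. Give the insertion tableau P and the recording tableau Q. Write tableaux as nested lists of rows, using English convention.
Insert each entry of the permutation into P by Schensted row insertion, recording in Q the position of each new cell.

After inserting 2: P = [[2]].
After inserting 5: P = [[2, 5]].
After inserting 1: P = [[1, 5], [2]].
After inserting 3: P = [[1, 3], [2, 5]].
After inserting 4: P = [[1, 3, 4], [2, 5]].
After inserting 6: P = [[1, 3, 4, 6], [2, 5]].

So P = [[1, 3, 4, 6], [2, 5]], Q = [[1, 2, 5, 6], [3, 4]].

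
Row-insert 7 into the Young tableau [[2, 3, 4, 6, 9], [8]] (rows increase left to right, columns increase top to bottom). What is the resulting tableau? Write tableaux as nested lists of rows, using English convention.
[[2, 3, 4, 6, 7], [8, 9]]

In row 1, 7 replaces 9 (the leftmost entry greater than 7); 9 is bumped to row 2. 9 is appended to row 2. The new tableau is [[2, 3, 4, 6, 7], [8, 9]].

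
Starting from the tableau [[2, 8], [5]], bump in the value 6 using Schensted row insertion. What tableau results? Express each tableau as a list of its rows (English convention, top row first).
[[2, 6], [5, 8]]

In row 1, 6 replaces 8 (the leftmost entry greater than 6); 8 is bumped to row 2. 8 is appended to row 2. The new tableau is [[2, 6], [5, 8]].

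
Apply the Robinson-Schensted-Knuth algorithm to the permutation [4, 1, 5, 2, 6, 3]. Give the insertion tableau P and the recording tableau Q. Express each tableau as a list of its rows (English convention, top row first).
Insert each entry of the permutation into P by Schensted row insertion, recording in Q the position of each new cell.

Insert 4: appended to row 1. P = [[4]].
Insert 1: 1 bumps 4 from row 1; 4 starts row 2. P = [[1], [4]].
Insert 5: appended to row 1. P = [[1, 5], [4]].
Insert 2: 2 bumps 5 from row 1; 5 appends to row 2. P = [[1, 2], [4, 5]].
Insert 6: appended to row 1. P = [[1, 2, 6], [4, 5]].
Insert 3: 3 bumps 6 from row 1; 6 appends to row 2. P = [[1, 2, 3], [4, 5, 6]].

So P = [[1, 2, 3], [4, 5, 6]], Q = [[1, 3, 5], [2, 4, 6]].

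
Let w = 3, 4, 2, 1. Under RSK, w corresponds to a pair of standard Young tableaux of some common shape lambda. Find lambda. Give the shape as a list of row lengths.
Row-insert each entry into an empty tableau.

After inserting 3: P = [[3]].
After inserting 4: P = [[3, 4]].
After inserting 2: P = [[2, 4], [3]].
After inserting 1: P = [[1, 4], [2], [3]].

The final insertion tableau P = [[1, 4], [2], [3]] has shape [2, 1, 1].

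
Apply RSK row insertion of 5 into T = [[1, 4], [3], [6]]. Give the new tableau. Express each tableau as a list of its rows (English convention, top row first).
[[1, 4, 5], [3], [6]]

5 is larger than every entry of row 1, so it is appended to row 1. The new tableau is [[1, 4, 5], [3], [6]].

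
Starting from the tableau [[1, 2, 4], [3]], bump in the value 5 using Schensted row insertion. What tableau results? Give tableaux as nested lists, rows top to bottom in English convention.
5 is larger than every entry of row 1, so it is appended to row 1. The new tableau is [[1, 2, 4, 5], [3]].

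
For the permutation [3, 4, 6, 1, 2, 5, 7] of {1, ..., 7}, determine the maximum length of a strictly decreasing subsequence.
2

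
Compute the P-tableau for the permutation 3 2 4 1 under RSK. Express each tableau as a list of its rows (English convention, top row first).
P = [[1, 4], [2], [3]]

Insert 3: appended to row 1. P = [[3]].
Insert 2: 2 bumps 3 from row 1; 3 starts row 2. P = [[2], [3]].
Insert 4: appended to row 1. P = [[2, 4], [3]].
Insert 1: 1 bumps 2 from row 1; 2 bumps 3 from row 2; 3 starts row 3. P = [[1, 4], [2], [3]].

So P = [[1, 4], [2], [3]].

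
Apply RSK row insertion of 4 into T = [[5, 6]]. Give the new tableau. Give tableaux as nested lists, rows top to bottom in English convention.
In row 1, 4 replaces 5 (the leftmost entry greater than 4); 5 is bumped to row 2. 5 starts a new row 2. The new tableau is [[4, 6], [5]].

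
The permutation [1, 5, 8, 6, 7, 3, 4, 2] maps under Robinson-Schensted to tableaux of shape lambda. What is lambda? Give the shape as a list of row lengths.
Row-insert each entry into an empty tableau.

After inserting 1: P = [[1]].
After inserting 5: P = [[1, 5]].
After inserting 8: P = [[1, 5, 8]].
After inserting 6: P = [[1, 5, 6], [8]].
After inserting 7: P = [[1, 5, 6, 7], [8]].
After inserting 3: P = [[1, 3, 6, 7], [5], [8]].
After inserting 4: P = [[1, 3, 4, 7], [5, 6], [8]].
After inserting 2: P = [[1, 2, 4, 7], [3, 6], [5], [8]].

The final insertion tableau P = [[1, 2, 4, 7], [3, 6], [5], [8]] has shape [4, 2, 1, 1].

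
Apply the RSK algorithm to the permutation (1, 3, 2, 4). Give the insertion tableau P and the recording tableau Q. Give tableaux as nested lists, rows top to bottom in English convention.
P = [[1, 2, 4], [3]], Q = [[1, 2, 4], [3]]

Insert each entry of the permutation into P by Schensted row insertion, recording in Q the position of each new cell.

Insert 1: appended to row 1. P = [[1]].
Insert 3: appended to row 1. P = [[1, 3]].
Insert 2: 2 bumps 3 from row 1; 3 starts row 2. P = [[1, 2], [3]].
Insert 4: appended to row 1. P = [[1, 2, 4], [3]].

So P = [[1, 2, 4], [3]], Q = [[1, 2, 4], [3]].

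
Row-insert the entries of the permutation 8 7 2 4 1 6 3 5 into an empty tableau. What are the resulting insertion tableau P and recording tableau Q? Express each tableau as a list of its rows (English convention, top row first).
Insert each entry of the permutation into P by Schensted row insertion, recording in Q the position of each new cell.

Insert 8: appended to row 1. P = [[8]], Q = [[1]].
Insert 7: 7 bumps 8 from row 1; 8 starts row 2. P = [[7], [8]], Q = [[1], [2]].
Insert 2: 2 bumps 7 from row 1; 7 bumps 8 from row 2; 8 starts row 3. P = [[2], [7], [8]], Q = [[1], [2], [3]].
Insert 4: appended to row 1. P = [[2, 4], [7], [8]], Q = [[1, 4], [2], [3]].
Insert 1: 1 bumps 2 from row 1; 2 bumps 7 from row 2; 7 bumps 8 from row 3; 8 starts row 4. P = [[1, 4], [2], [7], [8]], Q = [[1, 4], [2], [3], [5]].
Insert 6: appended to row 1. P = [[1, 4, 6], [2], [7], [8]], Q = [[1, 4, 6], [2], [3], [5]].
Insert 3: 3 bumps 4 from row 1; 4 appends to row 2. P = [[1, 3, 6], [2, 4], [7], [8]], Q = [[1, 4, 6], [2, 7], [3], [5]].
Insert 5: 5 bumps 6 from row 1; 6 appends to row 2. P = [[1, 3, 5], [2, 4, 6], [7], [8]], Q = [[1, 4, 6], [2, 7, 8], [3], [5]].

So P = [[1, 3, 5], [2, 4, 6], [7], [8]], Q = [[1, 4, 6], [2, 7, 8], [3], [5]].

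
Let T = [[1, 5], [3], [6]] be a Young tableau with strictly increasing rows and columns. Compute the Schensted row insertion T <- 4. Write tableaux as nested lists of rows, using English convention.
In row 1, 4 replaces 5 (the leftmost entry greater than 4); 5 is bumped to row 2. 5 is appended to row 2. The new tableau is [[1, 4], [3, 5], [6]].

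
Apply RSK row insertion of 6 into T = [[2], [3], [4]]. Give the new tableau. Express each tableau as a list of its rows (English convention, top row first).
[[2, 6], [3], [4]]

6 is larger than every entry of row 1, so it is appended to row 1. The new tableau is [[2, 6], [3], [4]].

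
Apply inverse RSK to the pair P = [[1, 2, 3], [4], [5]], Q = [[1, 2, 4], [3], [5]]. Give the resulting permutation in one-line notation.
1 5 2 4 3

Reverse the RSK construction: for i from n down to 1, find the cell of Q containing i, remove the entry at that cell from P, and reverse-bump it up through P; the value ejected from row 1 is w(i).

Step i=5: Q has 5 at row 3, column 1; remove 5 from row 3 of P and reverse-bump: 5 enters row 2 and ejects 4; 4 enters row 1 and ejects 3. So w(5) = 3. P is now [[1, 2, 4], [5]].
Step i=4: Q has 4 at row 1, column 3; remove that cell from P, ejecting 4. So w(4) = 4. P is now [[1, 2], [5]].
Step i=3: Q has 3 at row 2, column 1; remove 5 from row 2 of P and reverse-bump: 5 enters row 1 and ejects 2. So w(3) = 2. P is now [[1, 5]].
Step i=2: Q has 2 at row 1, column 2; remove that cell from P, ejecting 5. So w(2) = 5. P is now [[1]].
Step i=1: Q has 1 at row 1, column 1; remove that cell from P, ejecting 1. So w(1) = 1. P is now [].

So w = 1 5 2 4 3.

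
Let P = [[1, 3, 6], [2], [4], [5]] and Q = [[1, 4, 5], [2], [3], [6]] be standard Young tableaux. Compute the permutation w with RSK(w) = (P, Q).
Reverse the RSK construction: for i from n down to 1, find the cell of Q containing i, remove the entry at that cell from P, and reverse-bump it up through P; the value ejected from row 1 is w(i).

Step i=6: Q has 6 at row 4, column 1; remove 5 from row 4 of P and reverse-bump: 5 enters row 3 and ejects 4; 4 enters row 2 and ejects 2; 2 enters row 1 and ejects 1. So w(6) = 1. P is now [[2, 3, 6], [4], [5]].
Step i=5: Q has 5 at row 1, column 3; remove that cell from P, ejecting 6. So w(5) = 6. P is now [[2, 3], [4], [5]].
Step i=4: Q has 4 at row 1, column 2; remove that cell from P, ejecting 3. So w(4) = 3. P is now [[2], [4], [5]].
Step i=3: Q has 3 at row 3, column 1; remove 5 from row 3 of P and reverse-bump: 5 enters row 2 and ejects 4; 4 enters row 1 and ejects 2. So w(3) = 2. P is now [[4], [5]].
Step i=2: Q has 2 at row 2, column 1; remove 5 from row 2 of P and reverse-bump: 5 enters row 1 and ejects 4. So w(2) = 4. P is now [[5]].
Step i=1: Q has 1 at row 1, column 1; remove that cell from P, ejecting 5. So w(1) = 5. P is now [].

So w = 5 4 2 3 6 1.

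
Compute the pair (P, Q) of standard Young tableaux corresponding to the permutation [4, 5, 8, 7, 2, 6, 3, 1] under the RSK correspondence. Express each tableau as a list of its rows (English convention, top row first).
P = [[1, 3, 6], [2, 5], [4], [7], [8]], Q = [[1, 2, 3], [4, 6], [5], [7], [8]]

Insert each entry of the permutation into P by Schensted row insertion, recording in Q the position of each new cell.

Insert 4: appended to row 1. P = [[4]].
Insert 5: appended to row 1. P = [[4, 5]].
Insert 8: appended to row 1. P = [[4, 5, 8]].
Insert 7: 7 bumps 8 from row 1; 8 starts row 2. P = [[4, 5, 7], [8]].
Insert 2: 2 bumps 4 from row 1; 4 bumps 8 from row 2; 8 starts row 3. P = [[2, 5, 7], [4], [8]].
Insert 6: 6 bumps 7 from row 1; 7 appends to row 2. P = [[2, 5, 6], [4, 7], [8]].
Insert 3: 3 bumps 5 from row 1; 5 bumps 7 from row 2; 7 bumps 8 from row 3; 8 starts row 4. P = [[2, 3, 6], [4, 5], [7], [8]].
Insert 1: 1 bumps 2 from row 1; 2 bumps 4 from row 2; 4 bumps 7 from row 3; 7 bumps 8 from row 4; 8 starts row 5. P = [[1, 3, 6], [2, 5], [4], [7], [8]].

So P = [[1, 3, 6], [2, 5], [4], [7], [8]], Q = [[1, 2, 3], [4, 6], [5], [7], [8]].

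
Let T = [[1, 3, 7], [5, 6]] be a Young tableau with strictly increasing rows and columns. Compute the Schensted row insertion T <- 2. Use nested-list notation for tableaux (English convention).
In row 1, 2 replaces 3 (the leftmost entry greater than 2); 3 is bumped to row 2. In row 2, 3 replaces 5 (the leftmost entry greater than 3); 5 is bumped to row 3. 5 starts a new row 3. The new tableau is [[1, 2, 7], [3, 6], [5]].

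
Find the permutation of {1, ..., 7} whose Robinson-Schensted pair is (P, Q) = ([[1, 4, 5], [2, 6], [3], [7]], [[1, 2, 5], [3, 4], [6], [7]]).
Reverse the RSK construction: for i from n down to 1, find the cell of Q containing i, remove the entry at that cell from P, and reverse-bump it up through P; the value ejected from row 1 is w(i).

Step i=7: Q has 7 at row 4, column 1; remove 7 from row 4 of P and reverse-bump: 7 enters row 3 and ejects 3; 3 enters row 2 and ejects 2; 2 enters row 1 and ejects 1. So w(7) = 1. P is now [[2, 4, 5], [3, 6], [7]].
Step i=6: Q has 6 at row 3, column 1; remove 7 from row 3 of P and reverse-bump: 7 enters row 2 and ejects 6; 6 enters row 1 and ejects 5. So w(6) = 5. P is now [[2, 4, 6], [3, 7]].
Step i=5: Q has 5 at row 1, column 3; remove that cell from P, ejecting 6. So w(5) = 6. P is now [[2, 4], [3, 7]].
Step i=4: Q has 4 at row 2, column 2; remove 7 from row 2 of P and reverse-bump: 7 enters row 1 and ejects 4. So w(4) = 4. P is now [[2, 7], [3]].
Step i=3: Q has 3 at row 2, column 1; remove 3 from row 2 of P and reverse-bump: 3 enters row 1 and ejects 2. So w(3) = 2. P is now [[3, 7]].
Step i=2: Q has 2 at row 1, column 2; remove that cell from P, ejecting 7. So w(2) = 7. P is now [[3]].
Step i=1: Q has 1 at row 1, column 1; remove that cell from P, ejecting 3. So w(1) = 3. P is now [].

So w = 3 7 2 4 6 5 1.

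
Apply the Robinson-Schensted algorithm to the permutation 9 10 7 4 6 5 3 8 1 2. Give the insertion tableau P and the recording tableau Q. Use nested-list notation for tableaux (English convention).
Insert each entry of the permutation into P by Schensted row insertion, recording in Q the position of each new cell.

Insert 9: appended to row 1. P = [[9]].
Insert 10: appended to row 1. P = [[9, 10]].
Insert 7: 7 bumps 9 from row 1; 9 starts row 2. P = [[7, 10], [9]].
Insert 4: 4 bumps 7 from row 1; 7 bumps 9 from row 2; 9 starts row 3. P = [[4, 10], [7], [9]].
Insert 6: 6 bumps 10 from row 1; 10 appends to row 2. P = [[4, 6], [7, 10], [9]].
Insert 5: 5 bumps 6 from row 1; 6 bumps 7 from row 2; 7 bumps 9 from row 3; 9 starts row 4. P = [[4, 5], [6, 10], [7], [9]].
Insert 3: 3 bumps 4 from row 1; 4 bumps 6 from row 2; 6 bumps 7 from row 3; 7 bumps 9 from row 4; 9 starts row 5. P = [[3, 5], [4, 10], [6], [7], [9]].
Insert 8: appended to row 1. P = [[3, 5, 8], [4, 10], [6], [7], [9]].
Insert 1: 1 bumps 3 from row 1; 3 bumps 4 from row 2; 4 bumps 6 from row 3; 6 bumps 7 from row 4; 7 bumps 9 from row 5; 9 starts row 6. P = [[1, 5, 8], [3, 10], [4], [6], [7], [9]].
Insert 2: 2 bumps 5 from row 1; 5 bumps 10 from row 2; 10 appends to row 3. P = [[1, 2, 8], [3, 5], [4, 10], [6], [7], [9]].

So P = [[1, 2, 8], [3, 5], [4, 10], [6], [7], [9]], Q = [[1, 2, 8], [3, 5], [4, 10], [6], [7], [9]].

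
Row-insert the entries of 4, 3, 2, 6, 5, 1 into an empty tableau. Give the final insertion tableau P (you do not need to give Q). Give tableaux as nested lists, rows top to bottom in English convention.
P = [[1, 5], [2, 6], [3], [4]]

Insert 4: appended to row 1. P = [[4]].
Insert 3: 3 bumps 4 from row 1; 4 starts row 2. P = [[3], [4]].
Insert 2: 2 bumps 3 from row 1; 3 bumps 4 from row 2; 4 starts row 3. P = [[2], [3], [4]].
Insert 6: appended to row 1. P = [[2, 6], [3], [4]].
Insert 5: 5 bumps 6 from row 1; 6 appends to row 2. P = [[2, 5], [3, 6], [4]].
Insert 1: 1 bumps 2 from row 1; 2 bumps 3 from row 2; 3 bumps 4 from row 3; 4 starts row 4. P = [[1, 5], [2, 6], [3], [4]].

So P = [[1, 5], [2, 6], [3], [4]].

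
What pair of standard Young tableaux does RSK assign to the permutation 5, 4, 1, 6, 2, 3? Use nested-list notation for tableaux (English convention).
P = [[1, 2, 3], [4, 6], [5]], Q = [[1, 4, 6], [2, 5], [3]]

Insert each entry of the permutation into P by Schensted row insertion, recording in Q the position of each new cell.

Insert 5: appended to row 1. P = [[5]].
Insert 4: 4 bumps 5 from row 1; 5 starts row 2. P = [[4], [5]].
Insert 1: 1 bumps 4 from row 1; 4 bumps 5 from row 2; 5 starts row 3. P = [[1], [4], [5]].
Insert 6: appended to row 1. P = [[1, 6], [4], [5]].
Insert 2: 2 bumps 6 from row 1; 6 appends to row 2. P = [[1, 2], [4, 6], [5]].
Insert 3: appended to row 1. P = [[1, 2, 3], [4, 6], [5]].

So P = [[1, 2, 3], [4, 6], [5]], Q = [[1, 4, 6], [2, 5], [3]].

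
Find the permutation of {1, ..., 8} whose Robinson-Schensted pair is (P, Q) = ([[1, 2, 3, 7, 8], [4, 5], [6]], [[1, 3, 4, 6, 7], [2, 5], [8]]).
Reverse the RSK construction: for i from n down to 1, find the cell of Q containing i, remove the entry at that cell from P, and reverse-bump it up through P; the value ejected from row 1 is w(i).

Step i=8: Q has 8 at row 3, column 1; remove 6 from row 3 of P and reverse-bump: 6 enters row 2 and ejects 5; 5 enters row 1 and ejects 3. So w(8) = 3. P is now [[1, 2, 5, 7, 8], [4, 6]].
Step i=7: Q has 7 at row 1, column 5; remove that cell from P, ejecting 8. So w(7) = 8. P is now [[1, 2, 5, 7], [4, 6]].
Step i=6: Q has 6 at row 1, column 4; remove that cell from P, ejecting 7. So w(6) = 7. P is now [[1, 2, 5], [4, 6]].
Step i=5: Q has 5 at row 2, column 2; remove 6 from row 2 of P and reverse-bump: 6 enters row 1 and ejects 5. So w(5) = 5. P is now [[1, 2, 6], [4]].
Step i=4: Q has 4 at row 1, column 3; remove that cell from P, ejecting 6. So w(4) = 6. P is now [[1, 2], [4]].
Step i=3: Q has 3 at row 1, column 2; remove that cell from P, ejecting 2. So w(3) = 2. P is now [[1], [4]].
Step i=2: Q has 2 at row 2, column 1; remove 4 from row 2 of P and reverse-bump: 4 enters row 1 and ejects 1. So w(2) = 1. P is now [[4]].
Step i=1: Q has 1 at row 1, column 1; remove that cell from P, ejecting 4. So w(1) = 4. P is now [].

So w = 4 1 2 6 5 7 8 3.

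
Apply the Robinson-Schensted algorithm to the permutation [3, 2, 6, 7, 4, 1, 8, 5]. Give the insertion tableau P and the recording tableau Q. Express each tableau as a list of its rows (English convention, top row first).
Insert each entry of the permutation into P by Schensted row insertion, recording in Q the position of each new cell.

Insert 3: appended to row 1. P = [[3]].
Insert 2: 2 bumps 3 from row 1; 3 starts row 2. P = [[2], [3]].
Insert 6: appended to row 1. P = [[2, 6], [3]].
Insert 7: appended to row 1. P = [[2, 6, 7], [3]].
Insert 4: 4 bumps 6 from row 1; 6 appends to row 2. P = [[2, 4, 7], [3, 6]].
Insert 1: 1 bumps 2 from row 1; 2 bumps 3 from row 2; 3 starts row 3. P = [[1, 4, 7], [2, 6], [3]].
Insert 8: appended to row 1. P = [[1, 4, 7, 8], [2, 6], [3]].
Insert 5: 5 bumps 7 from row 1; 7 appends to row 2. P = [[1, 4, 5, 8], [2, 6, 7], [3]].

So P = [[1, 4, 5, 8], [2, 6, 7], [3]], Q = [[1, 3, 4, 7], [2, 5, 8], [6]].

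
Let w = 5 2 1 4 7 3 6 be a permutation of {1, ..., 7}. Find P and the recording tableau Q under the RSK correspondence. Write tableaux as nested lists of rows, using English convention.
P = [[1, 3, 6], [2, 4, 7], [5]], Q = [[1, 4, 5], [2, 6, 7], [3]]

Insert each entry of the permutation into P by Schensted row insertion, recording in Q the position of each new cell.

After inserting 5: P = [[5]].
After inserting 2: P = [[2], [5]].
After inserting 1: P = [[1], [2], [5]].
After inserting 4: P = [[1, 4], [2], [5]].
After inserting 7: P = [[1, 4, 7], [2], [5]].
After inserting 3: P = [[1, 3, 7], [2, 4], [5]].
After inserting 6: P = [[1, 3, 6], [2, 4, 7], [5]].

So P = [[1, 3, 6], [2, 4, 7], [5]], Q = [[1, 4, 5], [2, 6, 7], [3]].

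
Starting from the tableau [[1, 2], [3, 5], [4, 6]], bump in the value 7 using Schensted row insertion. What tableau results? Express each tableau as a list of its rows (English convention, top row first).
[[1, 2, 7], [3, 5], [4, 6]]

7 is larger than every entry of row 1, so it is appended to row 1. The new tableau is [[1, 2, 7], [3, 5], [4, 6]].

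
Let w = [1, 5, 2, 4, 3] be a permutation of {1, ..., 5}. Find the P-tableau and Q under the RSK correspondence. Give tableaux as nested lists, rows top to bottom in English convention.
Insert each entry of the permutation into P by Schensted row insertion, recording in Q the position of each new cell.

Insert 1: appended to row 1. P = [[1]], Q = [[1]].
Insert 5: appended to row 1. P = [[1, 5]], Q = [[1, 2]].
Insert 2: 2 bumps 5 from row 1; 5 starts row 2. P = [[1, 2], [5]], Q = [[1, 2], [3]].
Insert 4: appended to row 1. P = [[1, 2, 4], [5]], Q = [[1, 2, 4], [3]].
Insert 3: 3 bumps 4 from row 1; 4 bumps 5 from row 2; 5 starts row 3. P = [[1, 2, 3], [4], [5]], Q = [[1, 2, 4], [3], [5]].

So P = [[1, 2, 3], [4], [5]], Q = [[1, 2, 4], [3], [5]].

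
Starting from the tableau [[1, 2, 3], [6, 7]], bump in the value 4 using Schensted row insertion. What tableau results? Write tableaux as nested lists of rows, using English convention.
4 is larger than every entry of row 1, so it is appended to row 1. The new tableau is [[1, 2, 3, 4], [6, 7]].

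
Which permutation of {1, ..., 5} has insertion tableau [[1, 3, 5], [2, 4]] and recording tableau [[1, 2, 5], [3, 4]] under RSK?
2 4 1 3 5

Reverse the RSK construction: for i from n down to 1, find the cell of Q containing i, remove the entry at that cell from P, and reverse-bump it up through P; the value ejected from row 1 is w(i).

Step i=5: Q has 5 at row 1, column 3; remove that cell from P, ejecting 5. So w(5) = 5. P is now [[1, 3], [2, 4]].
Step i=4: Q has 4 at row 2, column 2; remove 4 from row 2 of P and reverse-bump: 4 enters row 1 and ejects 3. So w(4) = 3. P is now [[1, 4], [2]].
Step i=3: Q has 3 at row 2, column 1; remove 2 from row 2 of P and reverse-bump: 2 enters row 1 and ejects 1. So w(3) = 1. P is now [[2, 4]].
Step i=2: Q has 2 at row 1, column 2; remove that cell from P, ejecting 4. So w(2) = 4. P is now [[2]].
Step i=1: Q has 1 at row 1, column 1; remove that cell from P, ejecting 2. So w(1) = 2. P is now [].

So w = 2 4 1 3 5.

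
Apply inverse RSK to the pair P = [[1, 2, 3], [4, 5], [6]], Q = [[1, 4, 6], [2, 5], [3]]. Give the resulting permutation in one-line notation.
6 4 1 5 2 3

Reverse the RSK construction: for i from n down to 1, find the cell of Q containing i, remove the entry at that cell from P, and reverse-bump it up through P; the value ejected from row 1 is w(i).

Step i=6: Q has 6 at row 1, column 3; remove that cell from P, ejecting 3. So w(6) = 3. P is now [[1, 2], [4, 5], [6]].
Step i=5: Q has 5 at row 2, column 2; remove 5 from row 2 of P and reverse-bump: 5 enters row 1 and ejects 2. So w(5) = 2. P is now [[1, 5], [4], [6]].
Step i=4: Q has 4 at row 1, column 2; remove that cell from P, ejecting 5. So w(4) = 5. P is now [[1], [4], [6]].
Step i=3: Q has 3 at row 3, column 1; remove 6 from row 3 of P and reverse-bump: 6 enters row 2 and ejects 4; 4 enters row 1 and ejects 1. So w(3) = 1. P is now [[4], [6]].
Step i=2: Q has 2 at row 2, column 1; remove 6 from row 2 of P and reverse-bump: 6 enters row 1 and ejects 4. So w(2) = 4. P is now [[6]].
Step i=1: Q has 1 at row 1, column 1; remove that cell from P, ejecting 6. So w(1) = 6. P is now [].

So w = 6 4 1 5 2 3.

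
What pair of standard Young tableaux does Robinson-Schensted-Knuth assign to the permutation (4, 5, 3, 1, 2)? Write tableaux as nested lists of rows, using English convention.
P = [[1, 2], [3, 5], [4]], Q = [[1, 2], [3, 5], [4]]

Insert each entry of the permutation into P by Schensted row insertion, recording in Q the position of each new cell.

After inserting 4: P = [[4]].
After inserting 5: P = [[4, 5]].
After inserting 3: P = [[3, 5], [4]].
After inserting 1: P = [[1, 5], [3], [4]].
After inserting 2: P = [[1, 2], [3, 5], [4]].

So P = [[1, 2], [3, 5], [4]], Q = [[1, 2], [3, 5], [4]].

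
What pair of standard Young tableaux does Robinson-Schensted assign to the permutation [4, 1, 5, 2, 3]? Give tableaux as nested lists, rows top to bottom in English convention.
Insert each entry of the permutation into P by Schensted row insertion, recording in Q the position of each new cell.

After inserting 4: P = [[4]].
After inserting 1: P = [[1], [4]].
After inserting 5: P = [[1, 5], [4]].
After inserting 2: P = [[1, 2], [4, 5]].
After inserting 3: P = [[1, 2, 3], [4, 5]].

So P = [[1, 2, 3], [4, 5]], Q = [[1, 3, 5], [2, 4]].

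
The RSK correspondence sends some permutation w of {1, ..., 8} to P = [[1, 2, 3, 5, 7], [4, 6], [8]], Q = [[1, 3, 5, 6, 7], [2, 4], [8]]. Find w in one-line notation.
4 1 8 2 3 6 7 5

Reverse the RSK construction: for i from n down to 1, find the cell of Q containing i, remove the entry at that cell from P, and reverse-bump it up through P; the value ejected from row 1 is w(i).

Step i=8: Q has 8 at row 3, column 1; remove 8 from row 3 of P and reverse-bump: 8 enters row 2 and ejects 6; 6 enters row 1 and ejects 5. So w(8) = 5. P is now [[1, 2, 3, 6, 7], [4, 8]].
Step i=7: Q has 7 at row 1, column 5; remove that cell from P, ejecting 7. So w(7) = 7. P is now [[1, 2, 3, 6], [4, 8]].
Step i=6: Q has 6 at row 1, column 4; remove that cell from P, ejecting 6. So w(6) = 6. P is now [[1, 2, 3], [4, 8]].
Step i=5: Q has 5 at row 1, column 3; remove that cell from P, ejecting 3. So w(5) = 3. P is now [[1, 2], [4, 8]].
Step i=4: Q has 4 at row 2, column 2; remove 8 from row 2 of P and reverse-bump: 8 enters row 1 and ejects 2. So w(4) = 2. P is now [[1, 8], [4]].
Step i=3: Q has 3 at row 1, column 2; remove that cell from P, ejecting 8. So w(3) = 8. P is now [[1], [4]].
Step i=2: Q has 2 at row 2, column 1; remove 4 from row 2 of P and reverse-bump: 4 enters row 1 and ejects 1. So w(2) = 1. P is now [[4]].
Step i=1: Q has 1 at row 1, column 1; remove that cell from P, ejecting 4. So w(1) = 4. P is now [].

So w = 4 1 8 2 3 6 7 5.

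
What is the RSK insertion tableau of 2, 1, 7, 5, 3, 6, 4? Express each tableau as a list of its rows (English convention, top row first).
P = [[1, 3, 4], [2, 5, 6], [7]]

Insert 2: appended to row 1. P = [[2]].
Insert 1: 1 bumps 2 from row 1; 2 starts row 2. P = [[1], [2]].
Insert 7: appended to row 1. P = [[1, 7], [2]].
Insert 5: 5 bumps 7 from row 1; 7 appends to row 2. P = [[1, 5], [2, 7]].
Insert 3: 3 bumps 5 from row 1; 5 bumps 7 from row 2; 7 starts row 3. P = [[1, 3], [2, 5], [7]].
Insert 6: appended to row 1. P = [[1, 3, 6], [2, 5], [7]].
Insert 4: 4 bumps 6 from row 1; 6 appends to row 2. P = [[1, 3, 4], [2, 5, 6], [7]].

So P = [[1, 3, 4], [2, 5, 6], [7]].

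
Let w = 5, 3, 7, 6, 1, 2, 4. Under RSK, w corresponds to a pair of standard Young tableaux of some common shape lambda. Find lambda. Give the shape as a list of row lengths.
[3, 2, 2]

Row-insert each entry into an empty tableau.

After inserting 5: P = [[5]].
After inserting 3: P = [[3], [5]].
After inserting 7: P = [[3, 7], [5]].
After inserting 6: P = [[3, 6], [5, 7]].
After inserting 1: P = [[1, 6], [3, 7], [5]].
After inserting 2: P = [[1, 2], [3, 6], [5, 7]].
After inserting 4: P = [[1, 2, 4], [3, 6], [5, 7]].

The final insertion tableau P = [[1, 2, 4], [3, 6], [5, 7]] has shape [3, 2, 2].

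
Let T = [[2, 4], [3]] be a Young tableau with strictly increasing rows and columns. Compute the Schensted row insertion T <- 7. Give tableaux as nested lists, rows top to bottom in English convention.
[[2, 4, 7], [3]]

7 is larger than every entry of row 1, so it is appended to row 1. The new tableau is [[2, 4, 7], [3]].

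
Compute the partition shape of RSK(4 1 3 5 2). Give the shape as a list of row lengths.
[3, 1, 1]

RSK row insertion gives P = [[1, 2, 5], [3], [4]], which has shape [3, 1, 1].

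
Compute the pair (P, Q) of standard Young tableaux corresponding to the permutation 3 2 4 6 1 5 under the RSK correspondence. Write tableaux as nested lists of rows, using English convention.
P = [[1, 4, 5], [2, 6], [3]], Q = [[1, 3, 4], [2, 6], [5]]

Insert each entry of the permutation into P by Schensted row insertion, recording in Q the position of each new cell.

After inserting 3: P = [[3]].
After inserting 2: P = [[2], [3]].
After inserting 4: P = [[2, 4], [3]].
After inserting 6: P = [[2, 4, 6], [3]].
After inserting 1: P = [[1, 4, 6], [2], [3]].
After inserting 5: P = [[1, 4, 5], [2, 6], [3]].

So P = [[1, 4, 5], [2, 6], [3]], Q = [[1, 3, 4], [2, 6], [5]].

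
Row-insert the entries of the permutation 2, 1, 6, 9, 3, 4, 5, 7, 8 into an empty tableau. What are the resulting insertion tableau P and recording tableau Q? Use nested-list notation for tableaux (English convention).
Insert each entry of the permutation into P by Schensted row insertion, recording in Q the position of each new cell.

Insert 2: appended to row 1. P = [[2]], Q = [[1]].
Insert 1: 1 bumps 2 from row 1; 2 starts row 2. P = [[1], [2]], Q = [[1], [2]].
Insert 6: appended to row 1. P = [[1, 6], [2]], Q = [[1, 3], [2]].
Insert 9: appended to row 1. P = [[1, 6, 9], [2]], Q = [[1, 3, 4], [2]].
Insert 3: 3 bumps 6 from row 1; 6 appends to row 2. P = [[1, 3, 9], [2, 6]], Q = [[1, 3, 4], [2, 5]].
Insert 4: 4 bumps 9 from row 1; 9 appends to row 2. P = [[1, 3, 4], [2, 6, 9]], Q = [[1, 3, 4], [2, 5, 6]].
Insert 5: appended to row 1. P = [[1, 3, 4, 5], [2, 6, 9]], Q = [[1, 3, 4, 7], [2, 5, 6]].
Insert 7: appended to row 1. P = [[1, 3, 4, 5, 7], [2, 6, 9]], Q = [[1, 3, 4, 7, 8], [2, 5, 6]].
Insert 8: appended to row 1. P = [[1, 3, 4, 5, 7, 8], [2, 6, 9]], Q = [[1, 3, 4, 7, 8, 9], [2, 5, 6]].

So P = [[1, 3, 4, 5, 7, 8], [2, 6, 9]], Q = [[1, 3, 4, 7, 8, 9], [2, 5, 6]].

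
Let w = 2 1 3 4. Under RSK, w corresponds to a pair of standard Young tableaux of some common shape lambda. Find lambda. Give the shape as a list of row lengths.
Row-insert each entry into an empty tableau.

After inserting 2: P = [[2]].
After inserting 1: P = [[1], [2]].
After inserting 3: P = [[1, 3], [2]].
After inserting 4: P = [[1, 3, 4], [2]].

The final insertion tableau P = [[1, 3, 4], [2]] has shape [3, 1].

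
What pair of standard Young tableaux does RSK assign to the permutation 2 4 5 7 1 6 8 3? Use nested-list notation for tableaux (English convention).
P = [[1, 3, 5, 6, 8], [2, 4], [7]], Q = [[1, 2, 3, 4, 7], [5, 6], [8]]

Insert each entry of the permutation into P by Schensted row insertion, recording in Q the position of each new cell.

Insert 2: appended to row 1. P = [[2]].
Insert 4: appended to row 1. P = [[2, 4]].
Insert 5: appended to row 1. P = [[2, 4, 5]].
Insert 7: appended to row 1. P = [[2, 4, 5, 7]].
Insert 1: 1 bumps 2 from row 1; 2 starts row 2. P = [[1, 4, 5, 7], [2]].
Insert 6: 6 bumps 7 from row 1; 7 appends to row 2. P = [[1, 4, 5, 6], [2, 7]].
Insert 8: appended to row 1. P = [[1, 4, 5, 6, 8], [2, 7]].
Insert 3: 3 bumps 4 from row 1; 4 bumps 7 from row 2; 7 starts row 3. P = [[1, 3, 5, 6, 8], [2, 4], [7]].

So P = [[1, 3, 5, 6, 8], [2, 4], [7]], Q = [[1, 2, 3, 4, 7], [5, 6], [8]].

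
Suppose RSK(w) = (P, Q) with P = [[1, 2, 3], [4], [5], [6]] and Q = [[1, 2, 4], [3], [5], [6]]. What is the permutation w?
1 6 2 5 4 3

Reverse the RSK construction: for i from n down to 1, find the cell of Q containing i, remove the entry at that cell from P, and reverse-bump it up through P; the value ejected from row 1 is w(i).

Step i=6: Q has 6 at row 4, column 1; remove 6 from row 4 of P and reverse-bump: 6 enters row 3 and ejects 5; 5 enters row 2 and ejects 4; 4 enters row 1 and ejects 3. So w(6) = 3. P is now [[1, 2, 4], [5], [6]].
Step i=5: Q has 5 at row 3, column 1; remove 6 from row 3 of P and reverse-bump: 6 enters row 2 and ejects 5; 5 enters row 1 and ejects 4. So w(5) = 4. P is now [[1, 2, 5], [6]].
Step i=4: Q has 4 at row 1, column 3; remove that cell from P, ejecting 5. So w(4) = 5. P is now [[1, 2], [6]].
Step i=3: Q has 3 at row 2, column 1; remove 6 from row 2 of P and reverse-bump: 6 enters row 1 and ejects 2. So w(3) = 2. P is now [[1, 6]].
Step i=2: Q has 2 at row 1, column 2; remove that cell from P, ejecting 6. So w(2) = 6. P is now [[1]].
Step i=1: Q has 1 at row 1, column 1; remove that cell from P, ejecting 1. So w(1) = 1. P is now [].

So w = 1 6 2 5 4 3.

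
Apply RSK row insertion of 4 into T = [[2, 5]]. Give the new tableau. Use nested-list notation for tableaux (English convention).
[[2, 4], [5]]

In row 1, 4 replaces 5 (the leftmost entry greater than 4); 5 is bumped to row 2. 5 starts a new row 2. The new tableau is [[2, 4], [5]].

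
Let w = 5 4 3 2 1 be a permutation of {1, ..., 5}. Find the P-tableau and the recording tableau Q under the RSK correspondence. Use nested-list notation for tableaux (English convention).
Insert each entry of the permutation into P by Schensted row insertion, recording in Q the position of each new cell.

Insert 5: appended to row 1. P = [[5]], Q = [[1]].
Insert 4: 4 bumps 5 from row 1; 5 starts row 2. P = [[4], [5]], Q = [[1], [2]].
Insert 3: 3 bumps 4 from row 1; 4 bumps 5 from row 2; 5 starts row 3. P = [[3], [4], [5]], Q = [[1], [2], [3]].
Insert 2: 2 bumps 3 from row 1; 3 bumps 4 from row 2; 4 bumps 5 from row 3; 5 starts row 4. P = [[2], [3], [4], [5]], Q = [[1], [2], [3], [4]].
Insert 1: 1 bumps 2 from row 1; 2 bumps 3 from row 2; 3 bumps 4 from row 3; 4 bumps 5 from row 4; 5 starts row 5. P = [[1], [2], [3], [4], [5]], Q = [[1], [2], [3], [4], [5]].

So P = [[1], [2], [3], [4], [5]], Q = [[1], [2], [3], [4], [5]].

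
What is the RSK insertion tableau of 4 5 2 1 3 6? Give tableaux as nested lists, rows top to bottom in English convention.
P = [[1, 3, 6], [2, 5], [4]]

Insert 4: appended to row 1. P = [[4]].
Insert 5: appended to row 1. P = [[4, 5]].
Insert 2: 2 bumps 4 from row 1; 4 starts row 2. P = [[2, 5], [4]].
Insert 1: 1 bumps 2 from row 1; 2 bumps 4 from row 2; 4 starts row 3. P = [[1, 5], [2], [4]].
Insert 3: 3 bumps 5 from row 1; 5 appends to row 2. P = [[1, 3], [2, 5], [4]].
Insert 6: appended to row 1. P = [[1, 3, 6], [2, 5], [4]].

So P = [[1, 3, 6], [2, 5], [4]].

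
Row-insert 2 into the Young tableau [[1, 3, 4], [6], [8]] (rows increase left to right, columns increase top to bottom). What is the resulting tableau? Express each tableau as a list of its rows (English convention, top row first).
In row 1, 2 replaces 3 (the leftmost entry greater than 2); 3 is bumped to row 2. In row 2, 3 replaces 6 (the leftmost entry greater than 3); 6 is bumped to row 3. In row 3, 6 replaces 8 (the leftmost entry greater than 6); 8 is bumped to row 4. 8 starts a new row 4. The new tableau is [[1, 2, 4], [3], [6], [8]].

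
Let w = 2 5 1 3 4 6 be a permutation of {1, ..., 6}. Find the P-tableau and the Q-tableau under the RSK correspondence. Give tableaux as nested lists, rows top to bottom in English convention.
P = [[1, 3, 4, 6], [2, 5]], Q = [[1, 2, 5, 6], [3, 4]]

Insert each entry of the permutation into P by Schensted row insertion, recording in Q the position of each new cell.

Insert 2: appended to row 1. P = [[2]].
Insert 5: appended to row 1. P = [[2, 5]].
Insert 1: 1 bumps 2 from row 1; 2 starts row 2. P = [[1, 5], [2]].
Insert 3: 3 bumps 5 from row 1; 5 appends to row 2. P = [[1, 3], [2, 5]].
Insert 4: appended to row 1. P = [[1, 3, 4], [2, 5]].
Insert 6: appended to row 1. P = [[1, 3, 4, 6], [2, 5]].

So P = [[1, 3, 4, 6], [2, 5]], Q = [[1, 2, 5, 6], [3, 4]].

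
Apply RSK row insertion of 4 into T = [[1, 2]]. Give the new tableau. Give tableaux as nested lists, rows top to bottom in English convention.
[[1, 2, 4]]

4 is larger than every entry of row 1, so it is appended to row 1. The new tableau is [[1, 2, 4]].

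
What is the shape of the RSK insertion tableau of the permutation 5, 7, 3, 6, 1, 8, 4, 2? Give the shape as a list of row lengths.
Row-insert each entry into an empty tableau.

After inserting 5: P = [[5]].
After inserting 7: P = [[5, 7]].
After inserting 3: P = [[3, 7], [5]].
After inserting 6: P = [[3, 6], [5, 7]].
After inserting 1: P = [[1, 6], [3, 7], [5]].
After inserting 8: P = [[1, 6, 8], [3, 7], [5]].
After inserting 4: P = [[1, 4, 8], [3, 6], [5, 7]].
After inserting 2: P = [[1, 2, 8], [3, 4], [5, 6], [7]].

The final insertion tableau P = [[1, 2, 8], [3, 4], [5, 6], [7]] has shape [3, 2, 2, 1].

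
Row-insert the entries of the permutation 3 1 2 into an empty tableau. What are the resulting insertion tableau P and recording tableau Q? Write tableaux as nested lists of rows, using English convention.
P = [[1, 2], [3]], Q = [[1, 3], [2]]

Insert each entry of the permutation into P by Schensted row insertion, recording in Q the position of each new cell.

Insert 3: appended to row 1. P = [[3]].
Insert 1: 1 bumps 3 from row 1; 3 starts row 2. P = [[1], [3]].
Insert 2: appended to row 1. P = [[1, 2], [3]].

So P = [[1, 2], [3]], Q = [[1, 3], [2]].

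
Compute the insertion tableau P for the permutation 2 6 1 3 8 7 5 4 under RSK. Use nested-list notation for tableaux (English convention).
P = [[1, 3, 4], [2, 5, 7], [6], [8]]

After inserting 2: P = [[2]].
After inserting 6: P = [[2, 6]].
After inserting 1: P = [[1, 6], [2]].
After inserting 3: P = [[1, 3], [2, 6]].
After inserting 8: P = [[1, 3, 8], [2, 6]].
After inserting 7: P = [[1, 3, 7], [2, 6, 8]].
After inserting 5: P = [[1, 3, 5], [2, 6, 7], [8]].
After inserting 4: P = [[1, 3, 4], [2, 5, 7], [6], [8]].

So P = [[1, 3, 4], [2, 5, 7], [6], [8]].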